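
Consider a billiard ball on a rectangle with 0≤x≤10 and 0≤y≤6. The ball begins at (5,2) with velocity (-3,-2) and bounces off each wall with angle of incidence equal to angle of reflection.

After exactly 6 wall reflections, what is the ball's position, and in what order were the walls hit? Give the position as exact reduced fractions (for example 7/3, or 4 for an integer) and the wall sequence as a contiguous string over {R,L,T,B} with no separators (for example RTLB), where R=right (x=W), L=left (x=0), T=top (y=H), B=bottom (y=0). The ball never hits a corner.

1. t=1 → B at (2,0); v=(-3,2)
2. t=2/3 → L at (0,4/3); v=(3,2)
3. t=7/3 → T at (7,6); v=(3,-2)
4. t=1 → R at (10,4); v=(-3,-2)
5. t=2 → B at (4,0); v=(-3,2)
6. t=4/3 → L at (0,8/3); v=(3,2)

Final position: (0,8/3)
Wall sequence: BLTRBL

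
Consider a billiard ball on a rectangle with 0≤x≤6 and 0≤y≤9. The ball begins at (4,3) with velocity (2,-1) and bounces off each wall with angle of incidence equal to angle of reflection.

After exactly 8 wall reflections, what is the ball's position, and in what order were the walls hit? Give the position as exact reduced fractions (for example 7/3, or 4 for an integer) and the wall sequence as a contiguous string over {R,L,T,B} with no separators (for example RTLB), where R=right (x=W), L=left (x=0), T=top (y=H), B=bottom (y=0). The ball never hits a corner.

1. t=1 → R at (6,2); v=(-2,-1)
2. t=2 → B at (2,0); v=(-2,1)
3. t=1 → L at (0,1); v=(2,1)
4. t=3 → R at (6,4); v=(-2,1)
5. t=3 → L at (0,7); v=(2,1)
6. t=2 → T at (4,9); v=(2,-1)
7. t=1 → R at (6,8); v=(-2,-1)
8. t=3 → L at (0,5); v=(2,-1)

Final position: (0,5)
Wall sequence: RBLRLTRL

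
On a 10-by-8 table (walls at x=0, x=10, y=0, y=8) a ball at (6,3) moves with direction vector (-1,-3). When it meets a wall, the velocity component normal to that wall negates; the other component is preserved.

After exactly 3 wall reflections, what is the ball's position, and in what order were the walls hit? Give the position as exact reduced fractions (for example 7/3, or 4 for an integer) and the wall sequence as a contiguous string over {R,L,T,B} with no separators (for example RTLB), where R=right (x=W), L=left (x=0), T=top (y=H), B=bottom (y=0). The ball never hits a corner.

1. t=1 → B at (5,0); v=(-1,3)
2. t=8/3 → T at (7/3,8); v=(-1,-3)
3. t=7/3 → L at (0,1); v=(1,-3)

Final position: (0,1)
Wall sequence: BTL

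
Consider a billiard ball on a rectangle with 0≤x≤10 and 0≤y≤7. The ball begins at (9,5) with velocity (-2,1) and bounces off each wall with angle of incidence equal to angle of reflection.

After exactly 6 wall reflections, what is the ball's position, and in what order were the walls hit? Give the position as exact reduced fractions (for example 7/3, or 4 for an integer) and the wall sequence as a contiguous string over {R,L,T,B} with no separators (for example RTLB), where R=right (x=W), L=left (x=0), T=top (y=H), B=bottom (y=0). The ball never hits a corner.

Final position: (3,7)
Wall sequence: TLBRLT

1. t=2 → T at (5,7); v=(-2,-1)
2. t=5/2 → L at (0,9/2); v=(2,-1)
3. t=9/2 → B at (9,0); v=(2,1)
4. t=1/2 → R at (10,1/2); v=(-2,1)
5. t=5 → L at (0,11/2); v=(2,1)
6. t=3/2 → T at (3,7); v=(2,-1)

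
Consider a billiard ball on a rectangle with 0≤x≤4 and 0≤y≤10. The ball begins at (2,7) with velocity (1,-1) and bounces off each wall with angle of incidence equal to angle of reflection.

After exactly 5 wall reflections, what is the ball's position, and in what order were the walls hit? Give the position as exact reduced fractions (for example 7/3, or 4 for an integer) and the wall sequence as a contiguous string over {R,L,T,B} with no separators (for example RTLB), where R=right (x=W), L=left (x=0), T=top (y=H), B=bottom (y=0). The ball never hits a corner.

1. t=2 → R at (4,5); v=(-1,-1)
2. t=4 → L at (0,1); v=(1,-1)
3. t=1 → B at (1,0); v=(1,1)
4. t=3 → R at (4,3); v=(-1,1)
5. t=4 → L at (0,7); v=(1,1)

Final position: (0,7)
Wall sequence: RLBRL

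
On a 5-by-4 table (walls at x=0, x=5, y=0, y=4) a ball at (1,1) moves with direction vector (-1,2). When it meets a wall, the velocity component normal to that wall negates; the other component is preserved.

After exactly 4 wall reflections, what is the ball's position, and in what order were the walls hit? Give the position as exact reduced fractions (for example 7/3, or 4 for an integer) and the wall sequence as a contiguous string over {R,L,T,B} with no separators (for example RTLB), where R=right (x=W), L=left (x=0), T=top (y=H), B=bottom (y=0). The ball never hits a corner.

Final position: (9/2,4)
Wall sequence: LTBT

1. t=1 → L at (0,3); v=(1,2)
2. t=1/2 → T at (1/2,4); v=(1,-2)
3. t=2 → B at (5/2,0); v=(1,2)
4. t=2 → T at (9/2,4); v=(1,-2)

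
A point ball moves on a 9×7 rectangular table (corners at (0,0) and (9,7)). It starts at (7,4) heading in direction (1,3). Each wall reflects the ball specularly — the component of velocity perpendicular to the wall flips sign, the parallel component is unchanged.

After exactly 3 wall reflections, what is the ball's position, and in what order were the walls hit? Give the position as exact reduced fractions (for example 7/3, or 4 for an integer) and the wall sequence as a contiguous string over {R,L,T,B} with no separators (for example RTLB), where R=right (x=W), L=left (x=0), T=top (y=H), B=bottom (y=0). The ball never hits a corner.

Final position: (23/3,0)
Wall sequence: TRB

1. t=1 → T at (8,7); v=(1,-3)
2. t=1 → R at (9,4); v=(-1,-3)
3. t=4/3 → B at (23/3,0); v=(-1,3)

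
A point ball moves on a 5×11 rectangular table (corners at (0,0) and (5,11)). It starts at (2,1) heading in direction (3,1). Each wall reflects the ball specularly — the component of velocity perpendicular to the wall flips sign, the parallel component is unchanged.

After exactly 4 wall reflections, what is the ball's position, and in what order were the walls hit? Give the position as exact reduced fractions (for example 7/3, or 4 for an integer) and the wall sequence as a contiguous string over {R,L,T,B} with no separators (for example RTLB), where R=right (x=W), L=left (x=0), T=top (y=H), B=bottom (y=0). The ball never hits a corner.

1. t=1 → R at (5,2); v=(-3,1)
2. t=5/3 → L at (0,11/3); v=(3,1)
3. t=5/3 → R at (5,16/3); v=(-3,1)
4. t=5/3 → L at (0,7); v=(3,1)

Final position: (0,7)
Wall sequence: RLRL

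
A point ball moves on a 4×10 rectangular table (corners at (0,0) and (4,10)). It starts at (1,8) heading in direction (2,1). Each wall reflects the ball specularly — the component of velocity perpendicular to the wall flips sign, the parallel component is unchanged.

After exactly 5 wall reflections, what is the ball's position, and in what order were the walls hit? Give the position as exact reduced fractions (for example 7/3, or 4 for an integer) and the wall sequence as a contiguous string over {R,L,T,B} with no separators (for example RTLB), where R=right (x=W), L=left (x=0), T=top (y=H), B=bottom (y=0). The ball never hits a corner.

Final position: (0,9/2)
Wall sequence: RTLRL

1. t=3/2 → R at (4,19/2); v=(-2,1)
2. t=1/2 → T at (3,10); v=(-2,-1)
3. t=3/2 → L at (0,17/2); v=(2,-1)
4. t=2 → R at (4,13/2); v=(-2,-1)
5. t=2 → L at (0,9/2); v=(2,-1)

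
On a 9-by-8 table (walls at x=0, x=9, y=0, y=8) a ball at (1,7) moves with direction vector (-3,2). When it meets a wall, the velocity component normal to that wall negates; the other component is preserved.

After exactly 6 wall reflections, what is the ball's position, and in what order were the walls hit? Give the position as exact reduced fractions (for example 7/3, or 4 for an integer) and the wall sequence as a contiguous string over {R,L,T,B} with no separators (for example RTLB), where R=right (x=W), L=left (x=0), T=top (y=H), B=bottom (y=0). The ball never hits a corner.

1. t=1/3 → L at (0,23/3); v=(3,2)
2. t=1/6 → T at (1/2,8); v=(3,-2)
3. t=17/6 → R at (9,7/3); v=(-3,-2)
4. t=7/6 → B at (11/2,0); v=(-3,2)
5. t=11/6 → L at (0,11/3); v=(3,2)
6. t=13/6 → T at (13/2,8); v=(3,-2)

Final position: (13/2,8)
Wall sequence: LTRBLT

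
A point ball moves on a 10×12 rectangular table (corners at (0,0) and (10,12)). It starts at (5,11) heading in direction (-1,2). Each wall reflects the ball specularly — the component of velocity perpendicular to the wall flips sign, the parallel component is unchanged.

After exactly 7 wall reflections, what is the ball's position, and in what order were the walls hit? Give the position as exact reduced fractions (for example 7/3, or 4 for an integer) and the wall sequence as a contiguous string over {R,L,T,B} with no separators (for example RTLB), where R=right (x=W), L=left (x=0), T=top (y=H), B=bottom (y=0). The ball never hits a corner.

Final position: (1/2,12)
Wall sequence: TLBTRBT

1. t=1/2 → T at (9/2,12); v=(-1,-2)
2. t=9/2 → L at (0,3); v=(1,-2)
3. t=3/2 → B at (3/2,0); v=(1,2)
4. t=6 → T at (15/2,12); v=(1,-2)
5. t=5/2 → R at (10,7); v=(-1,-2)
6. t=7/2 → B at (13/2,0); v=(-1,2)
7. t=6 → T at (1/2,12); v=(-1,-2)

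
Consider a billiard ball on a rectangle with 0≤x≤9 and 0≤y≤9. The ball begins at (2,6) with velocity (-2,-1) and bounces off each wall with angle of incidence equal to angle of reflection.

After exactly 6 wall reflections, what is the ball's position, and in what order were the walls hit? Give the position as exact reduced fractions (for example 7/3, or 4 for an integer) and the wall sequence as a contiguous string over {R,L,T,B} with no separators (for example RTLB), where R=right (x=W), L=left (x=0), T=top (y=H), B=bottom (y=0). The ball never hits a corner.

Final position: (8,9)
Wall sequence: LRBLRT

1. t=1 → L at (0,5); v=(2,-1)
2. t=9/2 → R at (9,1/2); v=(-2,-1)
3. t=1/2 → B at (8,0); v=(-2,1)
4. t=4 → L at (0,4); v=(2,1)
5. t=9/2 → R at (9,17/2); v=(-2,1)
6. t=1/2 → T at (8,9); v=(-2,-1)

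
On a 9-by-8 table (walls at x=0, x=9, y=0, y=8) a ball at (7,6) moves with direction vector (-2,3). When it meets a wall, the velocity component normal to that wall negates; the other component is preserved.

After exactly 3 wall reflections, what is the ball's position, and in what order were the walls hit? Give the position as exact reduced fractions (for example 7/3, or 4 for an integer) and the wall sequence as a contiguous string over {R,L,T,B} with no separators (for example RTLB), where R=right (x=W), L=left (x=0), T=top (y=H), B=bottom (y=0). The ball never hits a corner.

1. t=2/3 → T at (17/3,8); v=(-2,-3)
2. t=8/3 → B at (1/3,0); v=(-2,3)
3. t=1/6 → L at (0,1/2); v=(2,3)

Final position: (0,1/2)
Wall sequence: TBL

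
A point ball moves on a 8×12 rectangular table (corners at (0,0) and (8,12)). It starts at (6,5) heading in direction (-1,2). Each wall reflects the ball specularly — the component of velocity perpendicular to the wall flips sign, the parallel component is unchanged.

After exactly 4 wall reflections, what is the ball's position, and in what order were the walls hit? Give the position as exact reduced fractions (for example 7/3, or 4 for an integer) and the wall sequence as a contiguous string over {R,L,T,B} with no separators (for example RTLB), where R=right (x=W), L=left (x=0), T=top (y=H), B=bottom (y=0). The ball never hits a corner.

1. t=7/2 → T at (5/2,12); v=(-1,-2)
2. t=5/2 → L at (0,7); v=(1,-2)
3. t=7/2 → B at (7/2,0); v=(1,2)
4. t=9/2 → R at (8,9); v=(-1,2)

Final position: (8,9)
Wall sequence: TLBR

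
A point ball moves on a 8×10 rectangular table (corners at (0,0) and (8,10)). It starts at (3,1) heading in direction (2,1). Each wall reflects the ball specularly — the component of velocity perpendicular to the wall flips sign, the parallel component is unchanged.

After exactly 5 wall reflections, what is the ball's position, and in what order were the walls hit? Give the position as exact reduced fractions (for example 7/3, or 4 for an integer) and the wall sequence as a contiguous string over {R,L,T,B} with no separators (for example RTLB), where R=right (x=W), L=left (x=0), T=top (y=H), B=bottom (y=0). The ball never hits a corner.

Final position: (0,9/2)
Wall sequence: RLTRL

1. t=5/2 → R at (8,7/2); v=(-2,1)
2. t=4 → L at (0,15/2); v=(2,1)
3. t=5/2 → T at (5,10); v=(2,-1)
4. t=3/2 → R at (8,17/2); v=(-2,-1)
5. t=4 → L at (0,9/2); v=(2,-1)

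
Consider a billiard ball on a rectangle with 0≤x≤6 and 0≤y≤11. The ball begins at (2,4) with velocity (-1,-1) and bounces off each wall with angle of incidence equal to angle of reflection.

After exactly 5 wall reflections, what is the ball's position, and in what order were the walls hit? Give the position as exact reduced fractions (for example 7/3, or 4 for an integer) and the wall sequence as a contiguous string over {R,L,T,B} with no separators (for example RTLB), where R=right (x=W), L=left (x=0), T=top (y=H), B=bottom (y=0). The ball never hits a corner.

Final position: (1,11)
Wall sequence: LBRLT

1. t=2 → L at (0,2); v=(1,-1)
2. t=2 → B at (2,0); v=(1,1)
3. t=4 → R at (6,4); v=(-1,1)
4. t=6 → L at (0,10); v=(1,1)
5. t=1 → T at (1,11); v=(1,-1)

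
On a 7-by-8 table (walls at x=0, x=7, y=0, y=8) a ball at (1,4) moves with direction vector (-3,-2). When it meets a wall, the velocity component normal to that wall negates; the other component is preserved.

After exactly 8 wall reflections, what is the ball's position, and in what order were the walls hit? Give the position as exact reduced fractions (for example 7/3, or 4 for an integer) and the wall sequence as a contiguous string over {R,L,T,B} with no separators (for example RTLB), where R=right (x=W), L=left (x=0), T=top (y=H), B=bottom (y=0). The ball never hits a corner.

1. t=1/3 → L at (0,10/3); v=(3,-2)
2. t=5/3 → B at (5,0); v=(3,2)
3. t=2/3 → R at (7,4/3); v=(-3,2)
4. t=7/3 → L at (0,6); v=(3,2)
5. t=1 → T at (3,8); v=(3,-2)
6. t=4/3 → R at (7,16/3); v=(-3,-2)
7. t=7/3 → L at (0,2/3); v=(3,-2)
8. t=1/3 → B at (1,0); v=(3,2)

Final position: (1,0)
Wall sequence: LBRLTRLB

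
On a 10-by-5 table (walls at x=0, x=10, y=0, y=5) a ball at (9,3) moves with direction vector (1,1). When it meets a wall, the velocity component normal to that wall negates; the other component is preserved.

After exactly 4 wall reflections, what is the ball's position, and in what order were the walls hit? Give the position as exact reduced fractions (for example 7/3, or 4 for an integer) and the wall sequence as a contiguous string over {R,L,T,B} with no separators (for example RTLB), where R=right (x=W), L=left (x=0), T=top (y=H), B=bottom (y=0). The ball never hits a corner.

1. t=1 → R at (10,4); v=(-1,1)
2. t=1 → T at (9,5); v=(-1,-1)
3. t=5 → B at (4,0); v=(-1,1)
4. t=4 → L at (0,4); v=(1,1)

Final position: (0,4)
Wall sequence: RTBL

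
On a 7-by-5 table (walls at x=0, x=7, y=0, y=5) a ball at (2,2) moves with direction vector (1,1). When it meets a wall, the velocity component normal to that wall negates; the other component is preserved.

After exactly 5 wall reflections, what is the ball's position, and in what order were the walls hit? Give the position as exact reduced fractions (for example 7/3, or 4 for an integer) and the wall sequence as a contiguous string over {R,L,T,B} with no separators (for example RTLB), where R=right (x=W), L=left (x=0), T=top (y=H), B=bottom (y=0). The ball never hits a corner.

1. t=3 → T at (5,5); v=(1,-1)
2. t=2 → R at (7,3); v=(-1,-1)
3. t=3 → B at (4,0); v=(-1,1)
4. t=4 → L at (0,4); v=(1,1)
5. t=1 → T at (1,5); v=(1,-1)

Final position: (1,5)
Wall sequence: TRBLT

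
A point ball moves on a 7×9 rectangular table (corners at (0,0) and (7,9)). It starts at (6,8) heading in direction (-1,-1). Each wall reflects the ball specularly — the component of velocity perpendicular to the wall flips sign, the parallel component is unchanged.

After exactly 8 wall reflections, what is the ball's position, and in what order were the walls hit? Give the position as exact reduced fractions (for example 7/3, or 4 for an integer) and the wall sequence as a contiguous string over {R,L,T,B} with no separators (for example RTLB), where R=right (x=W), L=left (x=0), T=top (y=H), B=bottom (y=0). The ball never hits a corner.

Final position: (0,8)
Wall sequence: LBRTLBRL

1. t=6 → L at (0,2); v=(1,-1)
2. t=2 → B at (2,0); v=(1,1)
3. t=5 → R at (7,5); v=(-1,1)
4. t=4 → T at (3,9); v=(-1,-1)
5. t=3 → L at (0,6); v=(1,-1)
6. t=6 → B at (6,0); v=(1,1)
7. t=1 → R at (7,1); v=(-1,1)
8. t=7 → L at (0,8); v=(1,1)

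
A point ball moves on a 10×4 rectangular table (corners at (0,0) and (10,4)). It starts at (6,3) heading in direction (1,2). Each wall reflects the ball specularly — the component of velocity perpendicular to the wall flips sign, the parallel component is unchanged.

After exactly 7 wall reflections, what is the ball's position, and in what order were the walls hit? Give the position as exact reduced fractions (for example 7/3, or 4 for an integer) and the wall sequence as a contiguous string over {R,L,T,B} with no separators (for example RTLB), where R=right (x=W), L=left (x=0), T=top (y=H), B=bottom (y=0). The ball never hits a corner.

Final position: (7/2,0)
Wall sequence: TBRTBTB

1. t=1/2 → T at (13/2,4); v=(1,-2)
2. t=2 → B at (17/2,0); v=(1,2)
3. t=3/2 → R at (10,3); v=(-1,2)
4. t=1/2 → T at (19/2,4); v=(-1,-2)
5. t=2 → B at (15/2,0); v=(-1,2)
6. t=2 → T at (11/2,4); v=(-1,-2)
7. t=2 → B at (7/2,0); v=(-1,2)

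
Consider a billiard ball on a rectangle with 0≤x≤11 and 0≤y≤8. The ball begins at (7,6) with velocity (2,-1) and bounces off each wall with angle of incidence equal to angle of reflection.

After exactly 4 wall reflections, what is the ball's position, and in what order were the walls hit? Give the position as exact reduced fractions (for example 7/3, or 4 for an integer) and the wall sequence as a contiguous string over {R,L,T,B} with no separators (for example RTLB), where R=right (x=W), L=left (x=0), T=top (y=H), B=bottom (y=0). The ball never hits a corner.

Final position: (11,7)
Wall sequence: RBLR

1. t=2 → R at (11,4); v=(-2,-1)
2. t=4 → B at (3,0); v=(-2,1)
3. t=3/2 → L at (0,3/2); v=(2,1)
4. t=11/2 → R at (11,7); v=(-2,1)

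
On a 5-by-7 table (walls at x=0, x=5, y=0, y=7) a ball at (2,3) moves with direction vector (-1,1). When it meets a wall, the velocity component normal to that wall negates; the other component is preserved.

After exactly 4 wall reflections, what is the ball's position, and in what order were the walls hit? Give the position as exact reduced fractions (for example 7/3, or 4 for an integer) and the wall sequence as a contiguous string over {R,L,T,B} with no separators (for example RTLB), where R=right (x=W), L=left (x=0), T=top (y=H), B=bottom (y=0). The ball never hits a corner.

Final position: (1,0)
Wall sequence: LTRB

1. t=2 → L at (0,5); v=(1,1)
2. t=2 → T at (2,7); v=(1,-1)
3. t=3 → R at (5,4); v=(-1,-1)
4. t=4 → B at (1,0); v=(-1,1)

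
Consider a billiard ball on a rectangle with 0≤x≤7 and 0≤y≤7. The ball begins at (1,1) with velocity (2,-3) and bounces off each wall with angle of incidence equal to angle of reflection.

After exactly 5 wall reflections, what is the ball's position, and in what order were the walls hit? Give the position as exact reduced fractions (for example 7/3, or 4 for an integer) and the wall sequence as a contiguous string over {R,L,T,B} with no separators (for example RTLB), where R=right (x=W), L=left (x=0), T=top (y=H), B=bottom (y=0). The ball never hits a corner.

1. t=1/3 → B at (5/3,0); v=(2,3)
2. t=7/3 → T at (19/3,7); v=(2,-3)
3. t=1/3 → R at (7,6); v=(-2,-3)
4. t=2 → B at (3,0); v=(-2,3)
5. t=3/2 → L at (0,9/2); v=(2,3)

Final position: (0,9/2)
Wall sequence: BTRBL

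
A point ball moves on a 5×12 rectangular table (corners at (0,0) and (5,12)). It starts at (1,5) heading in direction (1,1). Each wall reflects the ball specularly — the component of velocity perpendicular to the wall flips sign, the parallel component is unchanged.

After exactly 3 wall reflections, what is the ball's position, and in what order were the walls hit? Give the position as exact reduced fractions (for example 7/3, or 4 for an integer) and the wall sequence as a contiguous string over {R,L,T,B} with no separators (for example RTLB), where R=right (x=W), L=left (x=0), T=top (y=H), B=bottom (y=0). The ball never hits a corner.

Final position: (0,10)
Wall sequence: RTL

1. t=4 → R at (5,9); v=(-1,1)
2. t=3 → T at (2,12); v=(-1,-1)
3. t=2 → L at (0,10); v=(1,-1)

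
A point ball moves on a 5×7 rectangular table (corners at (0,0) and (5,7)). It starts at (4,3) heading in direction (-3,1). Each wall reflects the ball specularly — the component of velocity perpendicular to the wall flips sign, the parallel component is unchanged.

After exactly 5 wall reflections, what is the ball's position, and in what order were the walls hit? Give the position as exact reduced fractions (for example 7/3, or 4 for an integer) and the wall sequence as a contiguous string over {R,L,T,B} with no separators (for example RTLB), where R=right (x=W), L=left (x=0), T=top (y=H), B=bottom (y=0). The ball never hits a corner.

1. t=4/3 → L at (0,13/3); v=(3,1)
2. t=5/3 → R at (5,6); v=(-3,1)
3. t=1 → T at (2,7); v=(-3,-1)
4. t=2/3 → L at (0,19/3); v=(3,-1)
5. t=5/3 → R at (5,14/3); v=(-3,-1)

Final position: (5,14/3)
Wall sequence: LRTLR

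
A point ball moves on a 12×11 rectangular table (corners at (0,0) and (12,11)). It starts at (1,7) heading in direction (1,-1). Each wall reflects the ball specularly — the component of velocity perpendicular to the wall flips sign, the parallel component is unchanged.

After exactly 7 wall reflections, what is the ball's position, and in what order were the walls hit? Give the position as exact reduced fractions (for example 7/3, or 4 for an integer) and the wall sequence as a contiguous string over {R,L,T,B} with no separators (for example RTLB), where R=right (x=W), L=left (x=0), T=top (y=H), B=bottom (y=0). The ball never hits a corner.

1. t=7 → B at (8,0); v=(1,1)
2. t=4 → R at (12,4); v=(-1,1)
3. t=7 → T at (5,11); v=(-1,-1)
4. t=5 → L at (0,6); v=(1,-1)
5. t=6 → B at (6,0); v=(1,1)
6. t=6 → R at (12,6); v=(-1,1)
7. t=5 → T at (7,11); v=(-1,-1)

Final position: (7,11)
Wall sequence: BRTLBRT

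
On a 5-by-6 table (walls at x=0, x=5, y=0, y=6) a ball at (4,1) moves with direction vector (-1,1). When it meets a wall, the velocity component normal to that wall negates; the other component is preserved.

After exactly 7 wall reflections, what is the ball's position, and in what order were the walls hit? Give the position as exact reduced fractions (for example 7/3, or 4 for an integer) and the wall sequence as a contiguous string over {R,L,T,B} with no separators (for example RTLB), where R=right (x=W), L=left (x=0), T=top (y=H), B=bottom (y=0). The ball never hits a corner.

Final position: (5,4)
Wall sequence: LTRBLTR

1. t=4 → L at (0,5); v=(1,1)
2. t=1 → T at (1,6); v=(1,-1)
3. t=4 → R at (5,2); v=(-1,-1)
4. t=2 → B at (3,0); v=(-1,1)
5. t=3 → L at (0,3); v=(1,1)
6. t=3 → T at (3,6); v=(1,-1)
7. t=2 → R at (5,4); v=(-1,-1)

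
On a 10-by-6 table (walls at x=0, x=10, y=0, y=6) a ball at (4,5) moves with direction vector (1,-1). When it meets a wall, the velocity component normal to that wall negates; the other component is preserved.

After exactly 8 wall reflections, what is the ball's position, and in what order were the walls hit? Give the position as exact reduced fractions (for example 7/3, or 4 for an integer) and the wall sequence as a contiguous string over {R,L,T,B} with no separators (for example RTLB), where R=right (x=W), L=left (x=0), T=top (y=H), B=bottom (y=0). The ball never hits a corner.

Final position: (7,0)
Wall sequence: BRTLBTRB

1. t=5 → B at (9,0); v=(1,1)
2. t=1 → R at (10,1); v=(-1,1)
3. t=5 → T at (5,6); v=(-1,-1)
4. t=5 → L at (0,1); v=(1,-1)
5. t=1 → B at (1,0); v=(1,1)
6. t=6 → T at (7,6); v=(1,-1)
7. t=3 → R at (10,3); v=(-1,-1)
8. t=3 → B at (7,0); v=(-1,1)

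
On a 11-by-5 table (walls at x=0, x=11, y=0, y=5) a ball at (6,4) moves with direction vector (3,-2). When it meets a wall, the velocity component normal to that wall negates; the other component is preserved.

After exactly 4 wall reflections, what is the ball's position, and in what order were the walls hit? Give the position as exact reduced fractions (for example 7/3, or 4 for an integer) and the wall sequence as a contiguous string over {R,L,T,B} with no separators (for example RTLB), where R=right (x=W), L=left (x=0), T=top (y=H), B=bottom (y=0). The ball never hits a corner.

1. t=5/3 → R at (11,2/3); v=(-3,-2)
2. t=1/3 → B at (10,0); v=(-3,2)
3. t=5/2 → T at (5/2,5); v=(-3,-2)
4. t=5/6 → L at (0,10/3); v=(3,-2)

Final position: (0,10/3)
Wall sequence: RBTL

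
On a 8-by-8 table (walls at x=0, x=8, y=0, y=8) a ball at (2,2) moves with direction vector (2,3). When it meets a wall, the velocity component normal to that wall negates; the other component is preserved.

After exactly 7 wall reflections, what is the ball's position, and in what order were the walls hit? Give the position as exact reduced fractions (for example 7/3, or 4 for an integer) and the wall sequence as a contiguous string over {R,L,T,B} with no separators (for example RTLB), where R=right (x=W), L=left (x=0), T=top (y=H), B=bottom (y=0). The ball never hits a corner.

1. t=2 → T at (6,8); v=(2,-3)
2. t=1 → R at (8,5); v=(-2,-3)
3. t=5/3 → B at (14/3,0); v=(-2,3)
4. t=7/3 → L at (0,7); v=(2,3)
5. t=1/3 → T at (2/3,8); v=(2,-3)
6. t=8/3 → B at (6,0); v=(2,3)
7. t=1 → R at (8,3); v=(-2,3)

Final position: (8,3)
Wall sequence: TRBLTBR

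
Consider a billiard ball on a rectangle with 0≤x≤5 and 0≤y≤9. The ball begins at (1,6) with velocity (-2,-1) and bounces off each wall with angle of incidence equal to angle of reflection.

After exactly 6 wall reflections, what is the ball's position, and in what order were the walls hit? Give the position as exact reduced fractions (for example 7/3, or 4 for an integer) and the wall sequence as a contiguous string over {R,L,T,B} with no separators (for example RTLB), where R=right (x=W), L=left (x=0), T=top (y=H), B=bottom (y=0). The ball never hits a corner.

Final position: (0,9/2)
Wall sequence: LRLBRL

1. t=1/2 → L at (0,11/2); v=(2,-1)
2. t=5/2 → R at (5,3); v=(-2,-1)
3. t=5/2 → L at (0,1/2); v=(2,-1)
4. t=1/2 → B at (1,0); v=(2,1)
5. t=2 → R at (5,2); v=(-2,1)
6. t=5/2 → L at (0,9/2); v=(2,1)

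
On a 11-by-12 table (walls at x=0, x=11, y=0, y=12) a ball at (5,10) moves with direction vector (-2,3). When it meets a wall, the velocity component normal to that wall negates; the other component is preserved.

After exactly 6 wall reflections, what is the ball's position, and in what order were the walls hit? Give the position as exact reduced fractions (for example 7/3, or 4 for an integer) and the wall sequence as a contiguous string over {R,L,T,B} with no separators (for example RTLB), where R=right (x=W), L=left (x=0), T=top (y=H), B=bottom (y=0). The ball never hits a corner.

Final position: (5/3,0)
Wall sequence: TLBRTB

1. t=2/3 → T at (11/3,12); v=(-2,-3)
2. t=11/6 → L at (0,13/2); v=(2,-3)
3. t=13/6 → B at (13/3,0); v=(2,3)
4. t=10/3 → R at (11,10); v=(-2,3)
5. t=2/3 → T at (29/3,12); v=(-2,-3)
6. t=4 → B at (5/3,0); v=(-2,3)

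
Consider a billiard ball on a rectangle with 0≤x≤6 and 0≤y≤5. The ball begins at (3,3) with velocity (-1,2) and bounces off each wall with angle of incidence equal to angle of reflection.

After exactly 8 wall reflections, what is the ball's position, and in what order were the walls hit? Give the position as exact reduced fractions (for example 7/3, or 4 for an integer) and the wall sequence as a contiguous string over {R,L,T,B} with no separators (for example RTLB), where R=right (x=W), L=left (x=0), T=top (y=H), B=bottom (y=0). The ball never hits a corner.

Final position: (3/2,0)
Wall sequence: TLBTBRTB

1. t=1 → T at (2,5); v=(-1,-2)
2. t=2 → L at (0,1); v=(1,-2)
3. t=1/2 → B at (1/2,0); v=(1,2)
4. t=5/2 → T at (3,5); v=(1,-2)
5. t=5/2 → B at (11/2,0); v=(1,2)
6. t=1/2 → R at (6,1); v=(-1,2)
7. t=2 → T at (4,5); v=(-1,-2)
8. t=5/2 → B at (3/2,0); v=(-1,2)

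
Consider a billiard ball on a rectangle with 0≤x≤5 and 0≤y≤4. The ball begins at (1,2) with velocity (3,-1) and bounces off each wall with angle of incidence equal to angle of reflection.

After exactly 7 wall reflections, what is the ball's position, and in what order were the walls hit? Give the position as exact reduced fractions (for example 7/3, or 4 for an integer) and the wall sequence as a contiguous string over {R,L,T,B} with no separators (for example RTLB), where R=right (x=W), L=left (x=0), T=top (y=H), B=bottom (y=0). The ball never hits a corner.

Final position: (5,2)
Wall sequence: RBLRTLR

1. t=4/3 → R at (5,2/3); v=(-3,-1)
2. t=2/3 → B at (3,0); v=(-3,1)
3. t=1 → L at (0,1); v=(3,1)
4. t=5/3 → R at (5,8/3); v=(-3,1)
5. t=4/3 → T at (1,4); v=(-3,-1)
6. t=1/3 → L at (0,11/3); v=(3,-1)
7. t=5/3 → R at (5,2); v=(-3,-1)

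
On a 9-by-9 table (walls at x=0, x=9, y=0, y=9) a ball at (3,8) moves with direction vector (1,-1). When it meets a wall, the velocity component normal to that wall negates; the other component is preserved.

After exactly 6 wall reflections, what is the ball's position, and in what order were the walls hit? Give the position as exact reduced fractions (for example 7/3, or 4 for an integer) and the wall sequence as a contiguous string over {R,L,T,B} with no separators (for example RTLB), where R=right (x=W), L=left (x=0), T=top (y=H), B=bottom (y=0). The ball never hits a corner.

Final position: (7,0)
Wall sequence: RBLTRB

1. t=6 → R at (9,2); v=(-1,-1)
2. t=2 → B at (7,0); v=(-1,1)
3. t=7 → L at (0,7); v=(1,1)
4. t=2 → T at (2,9); v=(1,-1)
5. t=7 → R at (9,2); v=(-1,-1)
6. t=2 → B at (7,0); v=(-1,1)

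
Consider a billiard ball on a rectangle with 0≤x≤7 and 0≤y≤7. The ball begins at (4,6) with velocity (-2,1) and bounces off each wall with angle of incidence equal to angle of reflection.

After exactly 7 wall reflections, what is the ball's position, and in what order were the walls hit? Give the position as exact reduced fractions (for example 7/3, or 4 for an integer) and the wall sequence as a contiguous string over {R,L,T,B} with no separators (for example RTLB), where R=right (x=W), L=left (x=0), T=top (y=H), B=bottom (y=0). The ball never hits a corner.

Final position: (2,7)
Wall sequence: TLRBLRT

1. t=1 → T at (2,7); v=(-2,-1)
2. t=1 → L at (0,6); v=(2,-1)
3. t=7/2 → R at (7,5/2); v=(-2,-1)
4. t=5/2 → B at (2,0); v=(-2,1)
5. t=1 → L at (0,1); v=(2,1)
6. t=7/2 → R at (7,9/2); v=(-2,1)
7. t=5/2 → T at (2,7); v=(-2,-1)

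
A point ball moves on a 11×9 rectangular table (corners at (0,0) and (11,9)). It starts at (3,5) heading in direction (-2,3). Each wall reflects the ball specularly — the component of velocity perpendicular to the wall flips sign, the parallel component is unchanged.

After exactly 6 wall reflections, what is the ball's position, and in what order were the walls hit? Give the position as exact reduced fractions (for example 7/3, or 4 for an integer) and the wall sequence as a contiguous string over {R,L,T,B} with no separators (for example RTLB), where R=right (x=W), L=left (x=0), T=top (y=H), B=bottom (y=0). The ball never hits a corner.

Final position: (13/3,0)
Wall sequence: TLBRTB

1. t=4/3 → T at (1/3,9); v=(-2,-3)
2. t=1/6 → L at (0,17/2); v=(2,-3)
3. t=17/6 → B at (17/3,0); v=(2,3)
4. t=8/3 → R at (11,8); v=(-2,3)
5. t=1/3 → T at (31/3,9); v=(-2,-3)
6. t=3 → B at (13/3,0); v=(-2,3)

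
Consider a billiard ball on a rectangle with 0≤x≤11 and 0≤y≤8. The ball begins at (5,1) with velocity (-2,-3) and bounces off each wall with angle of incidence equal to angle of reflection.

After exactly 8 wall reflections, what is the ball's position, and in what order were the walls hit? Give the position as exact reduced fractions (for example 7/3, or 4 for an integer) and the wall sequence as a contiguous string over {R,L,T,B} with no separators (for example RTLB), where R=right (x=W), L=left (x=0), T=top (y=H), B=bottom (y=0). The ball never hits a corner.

Final position: (0,15/2)
Wall sequence: BLTBRTBL

1. t=1/3 → B at (13/3,0); v=(-2,3)
2. t=13/6 → L at (0,13/2); v=(2,3)
3. t=1/2 → T at (1,8); v=(2,-3)
4. t=8/3 → B at (19/3,0); v=(2,3)
5. t=7/3 → R at (11,7); v=(-2,3)
6. t=1/3 → T at (31/3,8); v=(-2,-3)
7. t=8/3 → B at (5,0); v=(-2,3)
8. t=5/2 → L at (0,15/2); v=(2,3)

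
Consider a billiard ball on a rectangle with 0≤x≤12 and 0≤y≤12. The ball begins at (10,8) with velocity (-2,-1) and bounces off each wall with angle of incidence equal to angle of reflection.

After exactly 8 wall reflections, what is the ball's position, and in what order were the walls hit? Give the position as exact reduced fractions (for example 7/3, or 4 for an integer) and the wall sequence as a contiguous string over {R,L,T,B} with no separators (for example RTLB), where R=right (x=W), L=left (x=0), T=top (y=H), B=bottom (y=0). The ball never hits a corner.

1. t=5 → L at (0,3); v=(2,-1)
2. t=3 → B at (6,0); v=(2,1)
3. t=3 → R at (12,3); v=(-2,1)
4. t=6 → L at (0,9); v=(2,1)
5. t=3 → T at (6,12); v=(2,-1)
6. t=3 → R at (12,9); v=(-2,-1)
7. t=6 → L at (0,3); v=(2,-1)
8. t=3 → B at (6,0); v=(2,1)

Final position: (6,0)
Wall sequence: LBRLTRLB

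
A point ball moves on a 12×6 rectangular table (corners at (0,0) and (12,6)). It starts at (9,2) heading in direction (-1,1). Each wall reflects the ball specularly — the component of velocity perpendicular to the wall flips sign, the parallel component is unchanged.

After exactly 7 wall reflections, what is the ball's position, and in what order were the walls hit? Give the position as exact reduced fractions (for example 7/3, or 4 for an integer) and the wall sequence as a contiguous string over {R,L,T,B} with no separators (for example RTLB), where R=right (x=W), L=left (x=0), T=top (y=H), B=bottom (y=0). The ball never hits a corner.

Final position: (5,6)
Wall sequence: TLBTRBT

1. t=4 → T at (5,6); v=(-1,-1)
2. t=5 → L at (0,1); v=(1,-1)
3. t=1 → B at (1,0); v=(1,1)
4. t=6 → T at (7,6); v=(1,-1)
5. t=5 → R at (12,1); v=(-1,-1)
6. t=1 → B at (11,0); v=(-1,1)
7. t=6 → T at (5,6); v=(-1,-1)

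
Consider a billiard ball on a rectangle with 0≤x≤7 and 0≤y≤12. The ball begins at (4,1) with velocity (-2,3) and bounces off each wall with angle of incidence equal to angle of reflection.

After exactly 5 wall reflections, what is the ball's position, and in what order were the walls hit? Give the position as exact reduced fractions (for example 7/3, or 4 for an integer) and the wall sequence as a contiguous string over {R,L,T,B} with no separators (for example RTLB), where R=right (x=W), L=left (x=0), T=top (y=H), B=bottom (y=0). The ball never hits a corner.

Final position: (0,4)
Wall sequence: LTRBL

1. t=2 → L at (0,7); v=(2,3)
2. t=5/3 → T at (10/3,12); v=(2,-3)
3. t=11/6 → R at (7,13/2); v=(-2,-3)
4. t=13/6 → B at (8/3,0); v=(-2,3)
5. t=4/3 → L at (0,4); v=(2,3)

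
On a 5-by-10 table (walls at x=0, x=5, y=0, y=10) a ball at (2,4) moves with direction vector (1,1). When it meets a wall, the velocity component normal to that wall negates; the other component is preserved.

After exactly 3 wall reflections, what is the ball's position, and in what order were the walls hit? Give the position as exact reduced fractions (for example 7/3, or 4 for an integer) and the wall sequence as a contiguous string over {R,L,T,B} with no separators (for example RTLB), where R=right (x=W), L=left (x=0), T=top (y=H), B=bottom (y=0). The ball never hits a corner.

Final position: (0,8)
Wall sequence: RTL

1. t=3 → R at (5,7); v=(-1,1)
2. t=3 → T at (2,10); v=(-1,-1)
3. t=2 → L at (0,8); v=(1,-1)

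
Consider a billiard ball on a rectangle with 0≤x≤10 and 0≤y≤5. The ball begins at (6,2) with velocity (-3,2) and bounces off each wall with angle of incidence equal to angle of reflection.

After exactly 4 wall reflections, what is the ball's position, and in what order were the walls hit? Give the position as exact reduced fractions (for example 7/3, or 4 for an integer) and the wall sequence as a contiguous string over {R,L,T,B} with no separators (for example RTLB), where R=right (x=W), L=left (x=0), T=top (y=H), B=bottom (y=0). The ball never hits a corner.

Final position: (10,8/3)
Wall sequence: TLBR

1. t=3/2 → T at (3/2,5); v=(-3,-2)
2. t=1/2 → L at (0,4); v=(3,-2)
3. t=2 → B at (6,0); v=(3,2)
4. t=4/3 → R at (10,8/3); v=(-3,2)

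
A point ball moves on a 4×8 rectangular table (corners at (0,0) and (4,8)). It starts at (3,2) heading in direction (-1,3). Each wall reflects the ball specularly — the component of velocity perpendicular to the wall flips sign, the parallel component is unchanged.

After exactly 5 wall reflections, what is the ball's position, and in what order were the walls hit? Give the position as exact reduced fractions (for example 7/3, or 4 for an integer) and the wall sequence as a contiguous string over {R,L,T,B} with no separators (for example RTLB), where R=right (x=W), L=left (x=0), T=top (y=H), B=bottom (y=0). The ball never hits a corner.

Final position: (11/3,8)
Wall sequence: TLBRT

1. t=2 → T at (1,8); v=(-1,-3)
2. t=1 → L at (0,5); v=(1,-3)
3. t=5/3 → B at (5/3,0); v=(1,3)
4. t=7/3 → R at (4,7); v=(-1,3)
5. t=1/3 → T at (11/3,8); v=(-1,-3)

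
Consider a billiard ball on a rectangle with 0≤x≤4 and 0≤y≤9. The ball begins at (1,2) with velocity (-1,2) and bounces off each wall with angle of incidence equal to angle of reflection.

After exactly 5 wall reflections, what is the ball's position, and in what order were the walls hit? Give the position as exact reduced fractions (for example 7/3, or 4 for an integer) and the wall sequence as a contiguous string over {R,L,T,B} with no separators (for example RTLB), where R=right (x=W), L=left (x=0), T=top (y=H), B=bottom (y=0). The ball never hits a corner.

Final position: (0,2)
Wall sequence: LTRBL

1. t=1 → L at (0,4); v=(1,2)
2. t=5/2 → T at (5/2,9); v=(1,-2)
3. t=3/2 → R at (4,6); v=(-1,-2)
4. t=3 → B at (1,0); v=(-1,2)
5. t=1 → L at (0,2); v=(1,2)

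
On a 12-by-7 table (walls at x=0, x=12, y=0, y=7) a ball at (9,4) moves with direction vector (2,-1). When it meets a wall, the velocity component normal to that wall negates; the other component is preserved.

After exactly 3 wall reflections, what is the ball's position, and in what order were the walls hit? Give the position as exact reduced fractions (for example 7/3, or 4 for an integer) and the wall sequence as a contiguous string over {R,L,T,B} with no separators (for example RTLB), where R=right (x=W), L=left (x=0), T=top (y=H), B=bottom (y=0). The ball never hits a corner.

1. t=3/2 → R at (12,5/2); v=(-2,-1)
2. t=5/2 → B at (7,0); v=(-2,1)
3. t=7/2 → L at (0,7/2); v=(2,1)

Final position: (0,7/2)
Wall sequence: RBL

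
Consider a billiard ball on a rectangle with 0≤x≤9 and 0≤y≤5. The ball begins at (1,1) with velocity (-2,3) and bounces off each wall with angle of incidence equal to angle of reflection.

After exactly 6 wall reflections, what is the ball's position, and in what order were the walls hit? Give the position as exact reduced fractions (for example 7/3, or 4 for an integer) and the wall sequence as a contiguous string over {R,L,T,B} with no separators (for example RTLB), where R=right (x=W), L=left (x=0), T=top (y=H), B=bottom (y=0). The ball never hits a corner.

1. t=1/2 → L at (0,5/2); v=(2,3)
2. t=5/6 → T at (5/3,5); v=(2,-3)
3. t=5/3 → B at (5,0); v=(2,3)
4. t=5/3 → T at (25/3,5); v=(2,-3)
5. t=1/3 → R at (9,4); v=(-2,-3)
6. t=4/3 → B at (19/3,0); v=(-2,3)

Final position: (19/3,0)
Wall sequence: LTBTRB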